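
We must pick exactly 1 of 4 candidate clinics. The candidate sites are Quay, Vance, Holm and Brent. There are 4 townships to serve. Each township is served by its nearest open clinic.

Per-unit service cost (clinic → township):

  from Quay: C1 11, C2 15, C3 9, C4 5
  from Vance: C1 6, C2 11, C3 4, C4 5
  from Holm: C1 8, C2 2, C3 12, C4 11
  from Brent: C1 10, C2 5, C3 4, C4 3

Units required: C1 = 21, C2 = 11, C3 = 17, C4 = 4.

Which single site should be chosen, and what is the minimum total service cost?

With exactly 1 open, each township uses its cheapest among the chosen.
{Vance}: C1→Vance 6·21=126, C2→Vance 11·11=121, C3→Vance 4·17=68, C4→Vance 5·4=20. Service cost 335.
{Brent}: service cost 345
{Holm}: service cost 438
Among all 4 size-1 choices, {Vance} is lowest.

Choose Vance only; total service cost 335.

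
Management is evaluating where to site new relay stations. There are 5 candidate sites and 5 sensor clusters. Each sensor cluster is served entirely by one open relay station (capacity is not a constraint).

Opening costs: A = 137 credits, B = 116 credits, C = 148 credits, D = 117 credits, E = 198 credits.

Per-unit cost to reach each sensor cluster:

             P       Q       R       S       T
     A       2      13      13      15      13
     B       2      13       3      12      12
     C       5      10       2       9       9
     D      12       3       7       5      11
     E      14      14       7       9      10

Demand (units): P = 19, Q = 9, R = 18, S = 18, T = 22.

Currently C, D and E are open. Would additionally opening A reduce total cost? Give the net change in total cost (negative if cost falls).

No — net change +80 (cost rises by 80).

Current service cost with {C, D, E}: 446.
Adding A: each sensor cluster re-picks its cheapest; new service cost 389, saving 57.
Extra fixed cost: 137. Net change = 137 − 57 = 80.
(Totals: 909 → 989.)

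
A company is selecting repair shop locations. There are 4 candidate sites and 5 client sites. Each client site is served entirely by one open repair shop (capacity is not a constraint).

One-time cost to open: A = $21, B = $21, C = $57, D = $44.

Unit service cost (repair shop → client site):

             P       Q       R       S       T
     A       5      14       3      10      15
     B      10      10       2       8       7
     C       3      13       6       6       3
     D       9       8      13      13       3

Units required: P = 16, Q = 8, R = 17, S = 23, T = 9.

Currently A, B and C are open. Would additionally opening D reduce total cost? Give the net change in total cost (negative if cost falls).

No — net change +28 (cost rises by 28).

Current service cost with {A, B, C}: 327.
Adding D: each client site re-picks its cheapest; new service cost 311, saving 16.
Extra fixed cost: 44. Net change = 44 − 16 = 28.
(Totals: 426 → 454.)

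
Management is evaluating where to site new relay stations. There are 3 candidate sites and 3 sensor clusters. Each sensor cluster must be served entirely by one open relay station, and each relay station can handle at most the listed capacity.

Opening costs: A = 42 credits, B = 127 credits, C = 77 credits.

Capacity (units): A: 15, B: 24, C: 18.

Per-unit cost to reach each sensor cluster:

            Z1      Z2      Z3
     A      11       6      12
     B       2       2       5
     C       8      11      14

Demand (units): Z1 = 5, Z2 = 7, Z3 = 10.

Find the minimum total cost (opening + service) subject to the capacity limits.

Open {B}: Z1→B 2·5=10, Z2→B 2·7=14, Z3→B 5·10=50.
Loads: B carries 22/24. Service 74; fixed 127; total 201.
Next best feasible plan costs 243.

Minimum total cost: 201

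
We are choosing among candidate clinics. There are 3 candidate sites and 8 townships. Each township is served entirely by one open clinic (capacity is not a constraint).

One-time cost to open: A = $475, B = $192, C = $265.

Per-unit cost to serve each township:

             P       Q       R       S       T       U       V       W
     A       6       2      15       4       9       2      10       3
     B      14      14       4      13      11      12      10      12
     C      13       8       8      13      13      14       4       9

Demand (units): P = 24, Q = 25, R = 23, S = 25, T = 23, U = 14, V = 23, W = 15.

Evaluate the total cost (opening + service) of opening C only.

Total cost: 2008

Each township is assigned to its cheapest site among the open ones.
{C}: P→C 13·24=312, Q→C 8·25=200, R→C 8·23=184, S→C 13·25=325, T→C 13·23=299, U→C 14·14=196, V→C 4·23=92, W→C 9·15=135. Service 1743; fixed 265; total 2008.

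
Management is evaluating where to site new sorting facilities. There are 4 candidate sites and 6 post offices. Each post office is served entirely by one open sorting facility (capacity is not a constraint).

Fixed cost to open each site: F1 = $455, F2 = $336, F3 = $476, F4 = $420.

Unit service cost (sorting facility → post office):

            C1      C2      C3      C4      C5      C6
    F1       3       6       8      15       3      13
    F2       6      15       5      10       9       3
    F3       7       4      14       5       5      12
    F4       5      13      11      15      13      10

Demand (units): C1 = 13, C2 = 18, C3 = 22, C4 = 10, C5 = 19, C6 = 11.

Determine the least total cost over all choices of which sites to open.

Minimum total cost: 1098

For any fixed open set, each post office goes to its cheapest open site; total = fixed + service.
{F2}: C1→F2 6·13=78, C2→F2 15·18=270, C3→F2 5·22=110, C4→F2 10·10=100, C5→F2 9·19=171, C6→F2 3·11=33. Service 762; fixed 336; total 1098.
{F1}: service 673 + fixed 455 = 1128
{F3}: service 748 + fixed 476 = 1224
{F1, F2, F3, F4}: service 361 + fixed 1687 = 2048
(All 15 nonempty subsets were checked; F2 only is lowest.)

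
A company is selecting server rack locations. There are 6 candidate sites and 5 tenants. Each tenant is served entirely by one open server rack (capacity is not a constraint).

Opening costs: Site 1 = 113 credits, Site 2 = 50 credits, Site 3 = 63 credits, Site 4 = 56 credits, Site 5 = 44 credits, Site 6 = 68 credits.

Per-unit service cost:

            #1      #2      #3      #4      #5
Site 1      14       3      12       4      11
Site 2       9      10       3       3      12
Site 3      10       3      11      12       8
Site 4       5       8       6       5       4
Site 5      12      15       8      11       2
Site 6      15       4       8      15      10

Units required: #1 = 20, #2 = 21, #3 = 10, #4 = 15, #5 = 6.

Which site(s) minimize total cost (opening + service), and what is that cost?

For any fixed open set, each tenant goes to its cheapest open site; total = fixed + service.
{Site 2, Site 3, Site 4}: #1→Site 4 5·20=100, #2→Site 3 3·21=63, #3→Site 2 3·10=30, #4→Site 2 3·15=45, #5→Site 4 4·6=24. Service 262; fixed 169; total 431.
{Site 3, Site 4}: service 322 + fixed 119 = 441
{Site 2, Site 4, Site 6}: #1→Site 4 5·20=100, #2→Site 6 4·21=84, #3→Site 2 3·10=30, #4→Site 2 3·15=45, #5→Site 4 4·6=24. Service 283; fixed 174; total 457.
{Site 1, Site 2, Site 3, Site 4, Site 5, Site 6}: #1→Site 4 5·20=100, #2→Site 1 3·21=63, #3→Site 2 3·10=30, #4→Site 2 3·15=45, #5→Site 5 2·6=12. Service 250; fixed 394; total 644.
No other subset beats 431.

Open Site 2, Site 3 and Site 4; minimum total cost 431.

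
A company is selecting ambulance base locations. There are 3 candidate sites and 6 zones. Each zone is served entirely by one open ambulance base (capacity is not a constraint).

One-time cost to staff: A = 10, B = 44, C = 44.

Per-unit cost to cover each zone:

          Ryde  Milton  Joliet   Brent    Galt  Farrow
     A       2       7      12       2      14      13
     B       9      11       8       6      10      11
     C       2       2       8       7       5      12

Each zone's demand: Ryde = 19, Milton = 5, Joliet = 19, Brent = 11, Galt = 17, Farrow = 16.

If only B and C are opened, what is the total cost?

Each zone is assigned to its cheapest site among the open ones.
{B, C}: Ryde→C 2·19=38, Milton→C 2·5=10, Joliet→B 8·19=152, Brent→B 6·11=66, Galt→C 5·17=85, Farrow→B 11·16=176. Service 527; fixed 88; total 615.

Total cost: 615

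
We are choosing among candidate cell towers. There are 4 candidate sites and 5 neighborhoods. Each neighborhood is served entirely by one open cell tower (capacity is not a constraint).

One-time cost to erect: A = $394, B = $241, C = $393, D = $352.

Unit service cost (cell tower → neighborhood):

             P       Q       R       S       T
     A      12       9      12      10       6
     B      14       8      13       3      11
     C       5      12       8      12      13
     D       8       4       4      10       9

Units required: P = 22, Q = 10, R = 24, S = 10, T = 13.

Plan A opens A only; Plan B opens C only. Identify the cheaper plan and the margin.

Plan A: {A}: P→A 12·22=264, Q→A 9·10=90, R→A 12·24=288, S→A 10·10=100, T→A 6·13=78. Service 820; fixed 394; total 1214.
Plan B: {C}: P→C 5·22=110, Q→C 12·10=120, R→C 8·24=192, S→C 12·10=120, T→C 13·13=169. Service 711; fixed 393; total 1104.
Difference: |1214 − 1104| = 110.

Plan B is cheaper by 110.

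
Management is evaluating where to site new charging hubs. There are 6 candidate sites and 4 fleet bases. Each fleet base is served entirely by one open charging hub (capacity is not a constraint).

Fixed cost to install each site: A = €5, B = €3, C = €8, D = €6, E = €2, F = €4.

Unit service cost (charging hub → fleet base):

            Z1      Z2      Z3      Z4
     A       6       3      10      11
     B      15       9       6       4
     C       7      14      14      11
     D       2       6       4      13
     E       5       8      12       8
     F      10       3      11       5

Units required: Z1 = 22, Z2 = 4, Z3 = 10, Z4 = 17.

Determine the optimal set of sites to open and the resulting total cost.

Open B, D and F; minimum total cost 177.

For any fixed open set, each fleet base goes to its cheapest open site; total = fixed + service.
{B, D, F}: Z1→D 2·22=44, Z2→F 3·4=12, Z3→D 4·10=40, Z4→B 4·17=68. Service 164; fixed 13; total 177.
{A, B, D}: Z1→D 2·22=44, Z2→A 3·4=12, Z3→D 4·10=40, Z4→B 4·17=68. Service 164; fixed 14; total 178.
{B, D, E, F}: service 164 + fixed 15 = 179
{A, B, C, D, E, F}: Z1→D 2·22=44, Z2→A 3·4=12, Z3→D 4·10=40, Z4→B 4·17=68. Service 164; fixed 28; total 192.
No other subset beats 177.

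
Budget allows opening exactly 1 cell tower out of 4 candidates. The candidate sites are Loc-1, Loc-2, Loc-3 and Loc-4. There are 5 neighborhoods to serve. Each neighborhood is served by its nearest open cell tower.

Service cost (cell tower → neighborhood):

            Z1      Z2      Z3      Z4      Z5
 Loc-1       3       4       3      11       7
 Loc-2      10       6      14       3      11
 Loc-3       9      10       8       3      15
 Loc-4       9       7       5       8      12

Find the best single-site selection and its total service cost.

Choose Loc-1 only; total service cost 28.

With exactly 1 open, each neighborhood uses its cheapest among the chosen.
{Loc-1}: Z1→Loc-1 3, Z2→Loc-1 4, Z3→Loc-1 3, Z4→Loc-1 11, Z5→Loc-1 7. Service cost 28.
{Loc-4}: service cost 41
{Loc-2}: service cost 44
Among all 4 size-1 choices, {Loc-1} is lowest.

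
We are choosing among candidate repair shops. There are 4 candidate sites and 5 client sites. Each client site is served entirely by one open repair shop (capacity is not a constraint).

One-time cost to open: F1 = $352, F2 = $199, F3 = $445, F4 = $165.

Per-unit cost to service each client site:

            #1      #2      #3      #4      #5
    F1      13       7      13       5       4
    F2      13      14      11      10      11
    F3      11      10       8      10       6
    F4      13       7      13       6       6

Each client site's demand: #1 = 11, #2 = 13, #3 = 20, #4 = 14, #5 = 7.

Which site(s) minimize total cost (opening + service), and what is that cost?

For any fixed open set, each client site goes to its cheapest open site; total = fixed + service.
{F4}: #1→F4 13·11=143, #2→F4 7·13=91, #3→F4 13·20=260, #4→F4 6·14=84, #5→F4 6·7=42. Service 620; fixed 165; total 785.
{F1}: #1→F1 13·11=143, #2→F1 7·13=91, #3→F1 13·20=260, #4→F1 5·14=70, #5→F1 4·7=28. Service 592; fixed 352; total 944.
{F2, F4}: #1→F2 13·11=143, #2→F4 7·13=91, #3→F2 11·20=220, #4→F4 6·14=84, #5→F4 6·7=42. Service 580; fixed 364; total 944.
{F1, F2, F3, F4}: #1→F3 11·11=121, #2→F1 7·13=91, #3→F3 8·20=160, #4→F1 5·14=70, #5→F1 4·7=28. Service 470; fixed 1161; total 1631.
No other subset beats 785.

Open F4 only; minimum total cost 785.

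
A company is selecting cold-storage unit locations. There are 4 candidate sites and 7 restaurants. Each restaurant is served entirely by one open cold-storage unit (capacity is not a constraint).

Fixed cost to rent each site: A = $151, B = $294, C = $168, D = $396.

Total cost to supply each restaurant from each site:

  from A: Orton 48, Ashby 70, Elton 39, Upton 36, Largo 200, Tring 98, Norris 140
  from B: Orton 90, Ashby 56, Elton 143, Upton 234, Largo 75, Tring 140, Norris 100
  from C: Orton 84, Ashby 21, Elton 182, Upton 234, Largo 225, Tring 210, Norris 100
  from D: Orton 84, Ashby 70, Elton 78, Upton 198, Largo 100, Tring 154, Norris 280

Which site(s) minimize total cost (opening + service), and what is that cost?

For any fixed open set, each restaurant goes to its cheapest open site; total = fixed + service.
{A}: Orton→A 48, Ashby→A 70, Elton→A 39, Upton→A 36, Largo→A 200, Tring→A 98, Norris→A 140. Service 631; fixed 151; total 782.
{A, C}: service 542 + fixed 319 = 861
{A, B}: service 452 + fixed 445 = 897
{A, B, C, D}: Orton→A 48, Ashby→C 21, Elton→A 39, Upton→A 36, Largo→B 75, Tring→A 98, Norris→B 100. Service 417; fixed 1009; total 1426.
(All 15 nonempty subsets were checked; A only is lowest.)

Open A only; minimum total cost 782.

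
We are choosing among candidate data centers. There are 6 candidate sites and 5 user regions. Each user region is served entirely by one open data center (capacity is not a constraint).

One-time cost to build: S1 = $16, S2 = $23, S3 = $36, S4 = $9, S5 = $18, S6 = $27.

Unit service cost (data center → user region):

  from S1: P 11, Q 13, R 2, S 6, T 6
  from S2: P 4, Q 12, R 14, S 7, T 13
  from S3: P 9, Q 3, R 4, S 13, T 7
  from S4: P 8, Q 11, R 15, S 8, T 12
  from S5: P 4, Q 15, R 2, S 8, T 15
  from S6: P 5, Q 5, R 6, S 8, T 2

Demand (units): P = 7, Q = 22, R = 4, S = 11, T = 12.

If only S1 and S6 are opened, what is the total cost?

Each user region is assigned to its cheapest site among the open ones.
{S1, S6}: P→S6 5·7=35, Q→S6 5·22=110, R→S1 2·4=8, S→S1 6·11=66, T→S6 2·12=24. Service 243; fixed 43; total 286.

Total cost: 286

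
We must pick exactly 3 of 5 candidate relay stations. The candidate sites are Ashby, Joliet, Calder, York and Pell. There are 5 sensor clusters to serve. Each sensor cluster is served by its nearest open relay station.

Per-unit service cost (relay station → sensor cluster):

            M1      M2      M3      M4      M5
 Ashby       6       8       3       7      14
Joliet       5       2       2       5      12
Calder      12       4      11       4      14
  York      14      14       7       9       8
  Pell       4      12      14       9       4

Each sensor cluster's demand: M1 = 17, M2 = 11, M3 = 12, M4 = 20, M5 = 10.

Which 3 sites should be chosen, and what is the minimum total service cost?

With exactly 3 open, each sensor cluster uses its cheapest among the chosen.
{Joliet, Calder, Pell}: M1→Pell 4·17=68, M2→Joliet 2·11=22, M3→Joliet 2·12=24, M4→Calder 4·20=80, M5→Pell 4·10=40. Service cost 234.
{Ashby, Joliet, Pell}: service cost 254
{Joliet, York, Pell}: service cost 254
Among all 10 size-3 choices, {Joliet, Calder, Pell} is lowest.

Choose Joliet, Calder and Pell; total service cost 234.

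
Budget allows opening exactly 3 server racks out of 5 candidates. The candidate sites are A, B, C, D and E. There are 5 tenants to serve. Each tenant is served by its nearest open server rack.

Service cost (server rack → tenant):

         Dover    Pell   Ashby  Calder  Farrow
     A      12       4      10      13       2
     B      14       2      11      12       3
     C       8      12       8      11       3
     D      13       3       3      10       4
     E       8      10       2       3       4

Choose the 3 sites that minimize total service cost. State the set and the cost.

Choose A, B and E; total service cost 17.

With exactly 3 open, each tenant uses its cheapest among the chosen.
{A, B, E}: Dover→E 8, Pell→B 2, Ashby→E 2, Calder→E 3, Farrow→A 2. Service cost 17.
{A, D, E}: service cost 18
{B, C, E}: service cost 18
Among all 10 size-3 choices, {A, B, E} is lowest.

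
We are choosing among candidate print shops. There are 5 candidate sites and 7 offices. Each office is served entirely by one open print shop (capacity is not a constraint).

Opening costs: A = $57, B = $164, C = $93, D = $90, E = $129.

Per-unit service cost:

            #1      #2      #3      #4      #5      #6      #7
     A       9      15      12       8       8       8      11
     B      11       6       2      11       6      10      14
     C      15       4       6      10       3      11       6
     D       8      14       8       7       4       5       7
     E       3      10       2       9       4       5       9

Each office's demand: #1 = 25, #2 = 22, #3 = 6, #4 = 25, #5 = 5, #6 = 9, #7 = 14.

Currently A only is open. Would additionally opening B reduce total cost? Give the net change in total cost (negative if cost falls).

Current service cost with {A}: 1093.
Adding B: each office re-picks its cheapest; new service cost 825, saving 268.
Extra fixed cost: 164. Net change = 164 − 268 = -104.
(Totals: 1150 → 1046.)

Yes — net change −104 (cost falls by 104).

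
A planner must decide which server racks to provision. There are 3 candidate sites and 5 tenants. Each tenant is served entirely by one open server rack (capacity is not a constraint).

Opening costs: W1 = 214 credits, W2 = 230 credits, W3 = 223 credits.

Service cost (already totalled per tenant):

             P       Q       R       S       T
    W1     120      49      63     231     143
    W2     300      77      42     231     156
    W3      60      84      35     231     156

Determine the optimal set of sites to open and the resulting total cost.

For any fixed open set, each tenant goes to its cheapest open site; total = fixed + service.
{W3}: P→W3 60, Q→W3 84, R→W3 35, S→W3 231, T→W3 156. Service 566; fixed 223; total 789.
{W1}: P→W1 120, Q→W1 49, R→W1 63, S→W1 231, T→W1 143. Service 606; fixed 214; total 820.
{W1, W3}: service 518 + fixed 437 = 955
{W1, W2, W3}: P→W3 60, Q→W1 49, R→W3 35, S→W1 231, T→W1 143. Service 518; fixed 667; total 1185.
(All 7 nonempty subsets were checked; W3 only is lowest.)

Open W3 only; minimum total cost 789.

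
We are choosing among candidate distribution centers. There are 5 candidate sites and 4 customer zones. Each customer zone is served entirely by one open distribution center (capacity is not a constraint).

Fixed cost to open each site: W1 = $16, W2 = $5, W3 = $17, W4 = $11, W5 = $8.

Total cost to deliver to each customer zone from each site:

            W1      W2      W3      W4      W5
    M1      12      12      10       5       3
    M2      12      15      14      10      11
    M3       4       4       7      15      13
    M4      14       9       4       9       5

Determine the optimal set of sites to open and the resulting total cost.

Open W2 and W5; minimum total cost 36.

For any fixed open set, each customer zone goes to its cheapest open site; total = fixed + service.
{W2, W5}: M1→W5 3, M2→W5 11, M3→W2 4, M4→W5 5. Service 23; fixed 13; total 36.
{W5}: service 32 + fixed 8 = 40
{W2, W4}: service 28 + fixed 16 = 44
{W1, W2, W3, W4, W5}: service 21 + fixed 57 = 78
No other subset beats 36.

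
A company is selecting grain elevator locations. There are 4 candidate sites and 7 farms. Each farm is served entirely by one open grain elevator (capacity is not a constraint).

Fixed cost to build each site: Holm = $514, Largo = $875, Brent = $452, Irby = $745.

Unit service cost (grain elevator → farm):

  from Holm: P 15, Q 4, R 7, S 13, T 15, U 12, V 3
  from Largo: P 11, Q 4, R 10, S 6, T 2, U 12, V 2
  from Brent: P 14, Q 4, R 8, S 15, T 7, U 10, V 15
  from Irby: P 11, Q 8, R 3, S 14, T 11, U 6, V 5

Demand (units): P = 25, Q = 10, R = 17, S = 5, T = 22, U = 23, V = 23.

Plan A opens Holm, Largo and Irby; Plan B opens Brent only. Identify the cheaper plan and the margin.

Plan B is cheaper by 976.

Plan A: {Holm, Largo, Irby}: P→Largo 11·25=275, Q→Holm 4·10=40, R→Irby 3·17=51, S→Largo 6·5=30, T→Largo 2·22=44, U→Irby 6·23=138, V→Largo 2·23=46. Service 624; fixed 2134; total 2758.
Plan B: {Brent}: P→Brent 14·25=350, Q→Brent 4·10=40, R→Brent 8·17=136, S→Brent 15·5=75, T→Brent 7·22=154, U→Brent 10·23=230, V→Brent 15·23=345. Service 1330; fixed 452; total 1782.
Difference: |2758 − 1782| = 976.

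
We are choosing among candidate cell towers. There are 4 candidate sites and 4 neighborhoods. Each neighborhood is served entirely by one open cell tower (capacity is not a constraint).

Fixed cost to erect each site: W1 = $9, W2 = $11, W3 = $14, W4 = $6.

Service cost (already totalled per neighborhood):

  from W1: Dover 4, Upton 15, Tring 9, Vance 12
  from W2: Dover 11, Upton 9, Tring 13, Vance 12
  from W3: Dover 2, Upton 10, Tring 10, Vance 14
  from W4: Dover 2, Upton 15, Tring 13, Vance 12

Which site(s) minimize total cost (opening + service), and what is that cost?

Open W4 only; minimum total cost 48.

For any fixed open set, each neighborhood goes to its cheapest open site; total = fixed + service.
{W4}: Dover→W4 2, Upton→W4 15, Tring→W4 13, Vance→W4 12. Service 42; fixed 6; total 48.
{W1}: service 40 + fixed 9 = 49
{W3}: Dover→W3 2, Upton→W3 10, Tring→W3 10, Vance→W3 14. Service 36; fixed 14; total 50.
{W1, W2, W3, W4}: service 32 + fixed 40 = 72
(All 15 nonempty subsets were checked; W4 only is lowest.)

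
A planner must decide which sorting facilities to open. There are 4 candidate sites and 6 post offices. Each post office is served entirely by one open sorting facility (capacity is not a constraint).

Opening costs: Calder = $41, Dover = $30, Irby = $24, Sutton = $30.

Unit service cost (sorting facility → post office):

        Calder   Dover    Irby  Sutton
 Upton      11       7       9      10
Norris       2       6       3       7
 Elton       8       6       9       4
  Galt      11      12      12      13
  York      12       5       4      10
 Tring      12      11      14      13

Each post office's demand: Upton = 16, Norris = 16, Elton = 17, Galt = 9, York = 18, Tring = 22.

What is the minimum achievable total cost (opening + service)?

For any fixed open set, each post office goes to its cheapest open site; total = fixed + service.
{Dover, Irby, Sutton}: Upton→Dover 7·16=112, Norris→Irby 3·16=48, Elton→Sutton 4·17=68, Galt→Dover 12·9=108, York→Irby 4·18=72, Tring→Dover 11·22=242. Service 650; fixed 84; total 734.
{Dover, Irby}: Upton→Dover 7·16=112, Norris→Irby 3·16=48, Elton→Dover 6·17=102, Galt→Dover 12·9=108, York→Irby 4·18=72, Tring→Dover 11·22=242. Service 684; fixed 54; total 738.
{Calder, Dover, Sutton}: service 643 + fixed 101 = 744
{Calder, Dover, Irby, Sutton}: Upton→Dover 7·16=112, Norris→Calder 2·16=32, Elton→Sutton 4·17=68, Galt→Calder 11·9=99, York→Irby 4·18=72, Tring→Dover 11·22=242. Service 625; fixed 125; total 750.
(All 15 nonempty subsets were checked; Dover, Irby and Sutton is lowest.)

Minimum total cost: 734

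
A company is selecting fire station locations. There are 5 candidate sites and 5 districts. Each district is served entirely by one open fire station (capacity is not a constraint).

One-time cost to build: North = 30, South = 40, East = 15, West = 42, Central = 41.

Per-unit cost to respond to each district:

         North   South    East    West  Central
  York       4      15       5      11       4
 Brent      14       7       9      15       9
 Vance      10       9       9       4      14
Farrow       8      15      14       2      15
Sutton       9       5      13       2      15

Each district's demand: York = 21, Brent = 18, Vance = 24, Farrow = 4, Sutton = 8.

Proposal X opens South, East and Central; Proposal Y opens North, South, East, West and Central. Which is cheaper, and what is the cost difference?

Proposal Y is cheaper by 120.

Proposal X: {South, East, Central}: York→Central 4·21=84, Brent→South 7·18=126, Vance→South 9·24=216, Farrow→East 14·4=56, Sutton→South 5·8=40. Service 522; fixed 96; total 618.
Proposal Y: {North, South, East, West, Central}: York→North 4·21=84, Brent→South 7·18=126, Vance→West 4·24=96, Farrow→West 2·4=8, Sutton→West 2·8=16. Service 330; fixed 168; total 498.
Difference: |618 − 498| = 120.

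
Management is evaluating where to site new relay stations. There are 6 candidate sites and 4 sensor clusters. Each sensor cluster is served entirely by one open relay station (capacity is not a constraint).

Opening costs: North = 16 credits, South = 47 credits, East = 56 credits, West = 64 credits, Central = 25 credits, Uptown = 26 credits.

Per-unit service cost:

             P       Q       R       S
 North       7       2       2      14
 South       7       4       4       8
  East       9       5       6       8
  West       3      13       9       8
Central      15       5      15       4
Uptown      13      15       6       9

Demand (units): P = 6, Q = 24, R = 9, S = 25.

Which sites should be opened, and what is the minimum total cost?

Open North and Central; minimum total cost 249.

For any fixed open set, each sensor cluster goes to its cheapest open site; total = fixed + service.
{North, Central}: P→North 7·6=42, Q→North 2·24=48, R→North 2·9=18, S→Central 4·25=100. Service 208; fixed 41; total 249.
{North, Central, Uptown}: service 208 + fixed 67 = 275
{North, West, Central}: service 184 + fixed 105 = 289
{North, South, East, West, Central, Uptown}: service 184 + fixed 234 = 418
No other subset beats 249.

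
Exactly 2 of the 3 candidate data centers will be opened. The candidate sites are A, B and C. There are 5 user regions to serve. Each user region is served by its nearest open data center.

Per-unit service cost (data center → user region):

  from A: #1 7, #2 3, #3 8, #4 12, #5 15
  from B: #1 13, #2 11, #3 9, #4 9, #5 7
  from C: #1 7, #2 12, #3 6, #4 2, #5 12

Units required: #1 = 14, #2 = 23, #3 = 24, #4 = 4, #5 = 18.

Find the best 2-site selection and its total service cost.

With exactly 2 open, each user region uses its cheapest among the chosen.
{A, B}: #1→A 7·14=98, #2→A 3·23=69, #3→A 8·24=192, #4→B 9·4=36, #5→B 7·18=126. Service cost 521.
{A, C}: service cost 535
{B, C}: service cost 629
Among all 3 size-2 choices, {A, B} is lowest.

Choose A and B; total service cost 521.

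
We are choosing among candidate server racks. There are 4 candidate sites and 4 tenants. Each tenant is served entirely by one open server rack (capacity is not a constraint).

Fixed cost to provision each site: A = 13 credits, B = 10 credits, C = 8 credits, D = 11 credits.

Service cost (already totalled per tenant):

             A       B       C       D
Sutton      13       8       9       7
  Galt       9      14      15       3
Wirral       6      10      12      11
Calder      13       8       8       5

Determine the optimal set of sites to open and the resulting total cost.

Open D only; minimum total cost 37.

For any fixed open set, each tenant goes to its cheapest open site; total = fixed + service.
{D}: Sutton→D 7, Galt→D 3, Wirral→D 11, Calder→D 5. Service 26; fixed 11; total 37.
{A, D}: service 21 + fixed 24 = 45
{C, D}: Sutton→D 7, Galt→D 3, Wirral→D 11, Calder→D 5. Service 26; fixed 19; total 45.
{A, B, C, D}: Sutton→D 7, Galt→D 3, Wirral→A 6, Calder→D 5. Service 21; fixed 42; total 63.
No other subset beats 37.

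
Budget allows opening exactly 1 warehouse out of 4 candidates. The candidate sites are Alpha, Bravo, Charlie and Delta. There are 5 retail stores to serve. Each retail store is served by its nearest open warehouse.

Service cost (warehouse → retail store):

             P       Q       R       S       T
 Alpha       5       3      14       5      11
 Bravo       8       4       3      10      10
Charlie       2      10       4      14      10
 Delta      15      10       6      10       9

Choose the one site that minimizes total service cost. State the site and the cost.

With exactly 1 open, each retail store uses its cheapest among the chosen.
{Bravo}: P→Bravo 8, Q→Bravo 4, R→Bravo 3, S→Bravo 10, T→Bravo 10. Service cost 35.
{Alpha}: service cost 38
{Charlie}: service cost 40
Among all 4 size-1 choices, {Bravo} is lowest.

Choose Bravo only; total service cost 35.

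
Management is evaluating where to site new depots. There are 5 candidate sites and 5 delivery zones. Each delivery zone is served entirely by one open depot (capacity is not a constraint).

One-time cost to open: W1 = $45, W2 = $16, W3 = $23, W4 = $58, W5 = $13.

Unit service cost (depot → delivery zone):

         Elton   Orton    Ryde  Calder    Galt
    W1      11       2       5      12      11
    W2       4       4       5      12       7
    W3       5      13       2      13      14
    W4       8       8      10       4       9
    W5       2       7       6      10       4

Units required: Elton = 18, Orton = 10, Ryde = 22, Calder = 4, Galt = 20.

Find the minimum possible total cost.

For any fixed open set, each delivery zone goes to its cheapest open site; total = fixed + service.
{W2, W3, W5}: Elton→W5 2·18=36, Orton→W2 4·10=40, Ryde→W3 2·22=44, Calder→W5 10·4=40, Galt→W5 4·20=80. Service 240; fixed 52; total 292.
{W1, W3, W5}: Elton→W5 2·18=36, Orton→W1 2·10=20, Ryde→W3 2·22=44, Calder→W5 10·4=40, Galt→W5 4·20=80. Service 220; fixed 81; total 301.
{W3, W5}: service 270 + fixed 36 = 306
{W1, W2, W3, W4, W5}: Elton→W5 2·18=36, Orton→W1 2·10=20, Ryde→W3 2·22=44, Calder→W4 4·4=16, Galt→W5 4·20=80. Service 196; fixed 155; total 351.
No other subset beats 292.

Minimum total cost: 292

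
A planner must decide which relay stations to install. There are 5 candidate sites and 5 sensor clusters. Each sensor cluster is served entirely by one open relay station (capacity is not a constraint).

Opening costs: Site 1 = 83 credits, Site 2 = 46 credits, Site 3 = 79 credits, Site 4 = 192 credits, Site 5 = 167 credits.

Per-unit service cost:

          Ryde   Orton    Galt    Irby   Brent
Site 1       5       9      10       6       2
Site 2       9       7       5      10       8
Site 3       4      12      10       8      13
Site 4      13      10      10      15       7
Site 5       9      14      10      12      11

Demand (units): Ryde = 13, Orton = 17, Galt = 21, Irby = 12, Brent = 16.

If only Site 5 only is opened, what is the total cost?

Total cost: 1052

Each sensor cluster is assigned to its cheapest site among the open ones.
{Site 5}: Ryde→Site 5 9·13=117, Orton→Site 5 14·17=238, Galt→Site 5 10·21=210, Irby→Site 5 12·12=144, Brent→Site 5 11·16=176. Service 885; fixed 167; total 1052.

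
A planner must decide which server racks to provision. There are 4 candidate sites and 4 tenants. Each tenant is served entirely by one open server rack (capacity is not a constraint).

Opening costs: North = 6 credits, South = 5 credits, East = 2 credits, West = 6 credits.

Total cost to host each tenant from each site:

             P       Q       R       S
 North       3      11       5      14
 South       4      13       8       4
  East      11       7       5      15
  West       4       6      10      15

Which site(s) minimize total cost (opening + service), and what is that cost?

Open South and East; minimum total cost 27.

For any fixed open set, each tenant goes to its cheapest open site; total = fixed + service.
{South, East}: P→South 4, Q→East 7, R→East 5, S→South 4. Service 20; fixed 7; total 27.
{North, South, East}: P→North 3, Q→East 7, R→North 5, S→South 4. Service 19; fixed 13; total 32.
{South, East, West}: service 19 + fixed 13 = 32
{North, South, East, West}: P→North 3, Q→West 6, R→North 5, S→South 4. Service 18; fixed 19; total 37.
No other subset beats 27.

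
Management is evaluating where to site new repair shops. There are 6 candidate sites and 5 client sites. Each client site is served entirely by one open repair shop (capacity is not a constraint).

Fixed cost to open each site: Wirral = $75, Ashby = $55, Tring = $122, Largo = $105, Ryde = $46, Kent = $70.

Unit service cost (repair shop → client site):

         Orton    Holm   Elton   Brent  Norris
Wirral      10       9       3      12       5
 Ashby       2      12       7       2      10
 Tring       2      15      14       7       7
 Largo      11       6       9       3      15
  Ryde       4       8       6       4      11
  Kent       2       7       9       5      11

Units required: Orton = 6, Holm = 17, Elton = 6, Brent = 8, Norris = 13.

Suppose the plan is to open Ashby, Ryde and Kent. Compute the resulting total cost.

Each client site is assigned to its cheapest site among the open ones.
{Ashby, Ryde, Kent}: Orton→Ashby 2·6=12, Holm→Kent 7·17=119, Elton→Ryde 6·6=36, Brent→Ashby 2·8=16, Norris→Ashby 10·13=130. Service 313; fixed 171; total 484.

Total cost: 484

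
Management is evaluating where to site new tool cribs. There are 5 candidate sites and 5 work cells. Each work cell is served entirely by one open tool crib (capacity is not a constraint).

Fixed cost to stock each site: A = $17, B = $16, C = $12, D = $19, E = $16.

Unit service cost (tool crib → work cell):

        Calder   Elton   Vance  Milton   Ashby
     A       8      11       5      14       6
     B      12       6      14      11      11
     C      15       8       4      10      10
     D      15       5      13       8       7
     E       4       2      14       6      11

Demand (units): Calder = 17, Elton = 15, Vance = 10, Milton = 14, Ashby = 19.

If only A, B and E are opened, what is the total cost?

Each work cell is assigned to its cheapest site among the open ones.
{A, B, E}: Calder→E 4·17=68, Elton→E 2·15=30, Vance→A 5·10=50, Milton→E 6·14=84, Ashby→A 6·19=114. Service 346; fixed 49; total 395.

Total cost: 395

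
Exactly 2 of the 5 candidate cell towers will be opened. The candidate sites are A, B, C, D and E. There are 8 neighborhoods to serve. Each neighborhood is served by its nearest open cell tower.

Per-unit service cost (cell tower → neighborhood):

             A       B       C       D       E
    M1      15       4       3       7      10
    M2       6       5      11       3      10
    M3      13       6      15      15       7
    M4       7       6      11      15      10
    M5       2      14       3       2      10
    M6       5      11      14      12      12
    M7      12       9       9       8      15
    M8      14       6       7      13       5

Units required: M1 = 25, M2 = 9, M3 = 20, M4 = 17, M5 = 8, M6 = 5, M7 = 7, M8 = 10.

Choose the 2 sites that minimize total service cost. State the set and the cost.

Choose A and B; total service cost 531.

With exactly 2 open, each neighborhood uses its cheapest among the chosen.
{A, B}: M1→B 4·25=100, M2→B 5·9=45, M3→B 6·20=120, M4→B 6·17=102, M5→A 2·8=16, M6→A 5·5=25, M7→B 9·7=63, M8→B 6·10=60. Service cost 531.
{B, D}: service cost 536
{B, C}: service cost 544
Among all 10 size-2 choices, {A, B} is lowest.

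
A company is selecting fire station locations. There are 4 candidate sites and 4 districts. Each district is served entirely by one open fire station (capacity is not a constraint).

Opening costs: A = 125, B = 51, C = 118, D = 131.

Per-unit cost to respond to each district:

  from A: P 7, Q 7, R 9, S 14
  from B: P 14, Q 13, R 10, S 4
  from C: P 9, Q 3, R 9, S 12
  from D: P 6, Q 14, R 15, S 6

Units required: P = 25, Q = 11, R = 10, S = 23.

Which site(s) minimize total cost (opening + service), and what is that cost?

For any fixed open set, each district goes to its cheapest open site; total = fixed + service.
{B, C}: P→C 9·25=225, Q→C 3·11=33, R→C 9·10=90, S→B 4·23=92. Service 440; fixed 169; total 609.
{A, B}: service 434 + fixed 176 = 610
{C, D}: P→D 6·25=150, Q→C 3·11=33, R→C 9·10=90, S→D 6·23=138. Service 411; fixed 249; total 660.
{A, B, C, D}: P→D 6·25=150, Q→C 3·11=33, R→A 9·10=90, S→B 4·23=92. Service 365; fixed 425; total 790.
No other subset beats 609.

Open B and C; minimum total cost 609.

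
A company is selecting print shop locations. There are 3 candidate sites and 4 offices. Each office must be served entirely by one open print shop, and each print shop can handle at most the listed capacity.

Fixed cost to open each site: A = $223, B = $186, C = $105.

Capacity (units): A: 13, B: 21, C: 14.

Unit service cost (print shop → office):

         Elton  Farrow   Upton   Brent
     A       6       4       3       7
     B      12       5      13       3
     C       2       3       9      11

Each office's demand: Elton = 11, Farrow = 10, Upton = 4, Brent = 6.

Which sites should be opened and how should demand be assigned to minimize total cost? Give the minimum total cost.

Open {B, C}: Elton→C 2·11=22, Farrow→B 5·10=50, Upton→B 13·4=52, Brent→B 3·6=18.
Loads: B carries 20/21, C carries 11/14. Service 142; fixed 291; total 433.
Next best feasible plan costs 507.

Minimum total cost: 433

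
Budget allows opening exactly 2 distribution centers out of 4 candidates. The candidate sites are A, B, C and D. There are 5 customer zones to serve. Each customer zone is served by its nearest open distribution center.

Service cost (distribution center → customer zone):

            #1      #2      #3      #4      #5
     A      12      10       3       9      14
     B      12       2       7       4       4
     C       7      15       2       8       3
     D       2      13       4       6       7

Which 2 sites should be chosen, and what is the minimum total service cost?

With exactly 2 open, each customer zone uses its cheapest among the chosen.
{B, D}: #1→D 2, #2→B 2, #3→D 4, #4→B 4, #5→B 4. Service cost 16.
{B, C}: service cost 18
{A, B}: service cost 25
Among all 6 size-2 choices, {B, D} is lowest.

Choose B and D; total service cost 16.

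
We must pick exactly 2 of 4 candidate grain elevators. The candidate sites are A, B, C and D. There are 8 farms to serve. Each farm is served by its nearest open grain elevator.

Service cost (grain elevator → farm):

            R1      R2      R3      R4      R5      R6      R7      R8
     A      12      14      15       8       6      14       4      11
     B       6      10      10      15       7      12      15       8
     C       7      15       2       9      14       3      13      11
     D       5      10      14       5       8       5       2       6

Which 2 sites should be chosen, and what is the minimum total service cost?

With exactly 2 open, each farm uses its cheapest among the chosen.
{C, D}: R1→D 5, R2→D 10, R3→C 2, R4→D 5, R5→D 8, R6→C 3, R7→D 2, R8→D 6. Service cost 41.
{B, D}: service cost 50
{A, D}: service cost 53
Among all 6 size-2 choices, {C, D} is lowest.

Choose C and D; total service cost 41.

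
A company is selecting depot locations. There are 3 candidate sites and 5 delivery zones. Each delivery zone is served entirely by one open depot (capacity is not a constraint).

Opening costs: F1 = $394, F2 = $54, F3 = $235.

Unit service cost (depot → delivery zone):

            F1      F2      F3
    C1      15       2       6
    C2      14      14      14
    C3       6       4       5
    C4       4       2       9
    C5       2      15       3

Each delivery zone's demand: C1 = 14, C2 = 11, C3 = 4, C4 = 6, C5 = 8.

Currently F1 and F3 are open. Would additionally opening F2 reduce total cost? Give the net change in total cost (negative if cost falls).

Yes — net change −18 (cost falls by 18).

Current service cost with {F1, F3}: 298.
Adding F2: each delivery zone re-picks its cheapest; new service cost 226, saving 72.
Extra fixed cost: 54. Net change = 54 − 72 = -18.
(Totals: 927 → 909.)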